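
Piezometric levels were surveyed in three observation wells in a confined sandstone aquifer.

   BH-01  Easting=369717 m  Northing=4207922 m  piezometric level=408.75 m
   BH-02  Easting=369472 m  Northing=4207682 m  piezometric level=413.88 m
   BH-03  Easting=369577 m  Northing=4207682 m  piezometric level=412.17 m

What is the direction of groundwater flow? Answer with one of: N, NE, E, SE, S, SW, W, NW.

E

Differences from BH-01: to BH-02 (Δx, Δy, Δh) = (-245, -240, +5.13); to BH-03 = (-140, -240, +3.42).
Solve a·Δx + b·Δy = Δh: det = (-245)·(-240) − (-140)·(-240) = 25200.
∂h/∂x = [(+5.13)·(-240) − (+3.42)·(-240)] / 25200 = -0.01629
∂h/∂y = [(-245)·(+3.42) − (-140)·(+5.13)] / 25200 = -0.004750
Flow = −∇h = (+0.01629 east, +0.004750 north), which points east.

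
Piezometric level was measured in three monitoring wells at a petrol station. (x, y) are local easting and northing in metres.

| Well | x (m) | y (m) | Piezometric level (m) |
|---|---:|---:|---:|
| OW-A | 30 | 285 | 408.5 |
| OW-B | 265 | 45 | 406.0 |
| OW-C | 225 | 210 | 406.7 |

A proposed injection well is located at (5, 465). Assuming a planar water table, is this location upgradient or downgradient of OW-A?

Taking OW-A as reference: OW-B−OW-A = (235, -240, -2.5); OW-C−OW-A = (195, -75, -1.8).
Solve a·Δx + b·Δy = Δh: det = 235·(-75) − 195·(-240) = 29175.
∂h/∂x = [(-2.5)·(-75) − (-1.8)·(-240)] / 29175 = -0.008380
∂h/∂y = [235·(-1.8) − 195·(-2.5)] / 29175 = +0.002211
Head at (5, 465) = 408.5 + (-0.008380)·(-25) + (+0.002211)·(180) = 409.11 m.
That is higher than the 408.5 m at OW-A, so the point is upgradient.

upgradient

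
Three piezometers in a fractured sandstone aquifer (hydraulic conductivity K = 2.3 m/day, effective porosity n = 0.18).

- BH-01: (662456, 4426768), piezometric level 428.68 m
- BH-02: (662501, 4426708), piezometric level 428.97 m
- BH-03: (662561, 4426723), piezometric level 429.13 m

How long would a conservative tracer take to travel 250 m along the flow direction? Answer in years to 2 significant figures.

13 years

With h = a·x + b·y + c and BH-01 as origin, the differences give:
  45·a + (-60)·b = +0.29
  105·a + (-45)·b = +0.45
Eliminate b (×(-45) and ×(-60), subtract): 4275·a = 13.950 → a = ∂h/∂x = +0.003263
Back-substitute: b = ∂h/∂y = -0.002386.
|∇h| = √(0.003263² + -0.002386²) = 0.004042
Seepage velocity v = K·i/n = 2.3 × 0.004042 / 0.18 = 0.05165 m/day.
t = 250 / 0.05165 = 4840 days = 13.3 years.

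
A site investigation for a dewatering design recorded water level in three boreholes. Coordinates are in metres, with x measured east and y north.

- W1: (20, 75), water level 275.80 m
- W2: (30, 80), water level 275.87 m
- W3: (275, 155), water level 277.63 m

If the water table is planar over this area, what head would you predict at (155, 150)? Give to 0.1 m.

276.7 m

Taking W1 as reference: W2−W1 = (10, 5, +0.07); W3−W1 = (255, 80, +1.83).
Solve a·Δx + b·Δy = Δh: det = 10·80 − 255·5 = -475.
∂h/∂x = [(+0.07)·80 − (+1.83)·5] / -475 = +0.007474
∂h/∂y = [10·(+1.83) − 255·(+0.07)] / -475 = -0.0009474
h(155, 150) = 275.80 + (+0.007474)·(135) + (-0.0009474)·(75) = 275.80 +1.009 -0.071 = 276.738 m.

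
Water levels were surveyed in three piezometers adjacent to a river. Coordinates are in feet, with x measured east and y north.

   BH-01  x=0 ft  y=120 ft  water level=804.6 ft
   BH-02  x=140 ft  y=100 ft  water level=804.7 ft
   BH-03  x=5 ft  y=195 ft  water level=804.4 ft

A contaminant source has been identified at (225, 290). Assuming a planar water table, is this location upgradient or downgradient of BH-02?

downgradient

Three-point gradient (reference BH-01): Δ to BH-02 = (140, -20, +0.1), Δ to BH-03 = (5, 75, -0.2).
∂h/∂x = +0.0003302, ∂h/∂y = -0.002689 (det = 10600).
Head at (225, 290) = 804.6 + (+0.0003302)·(225) + (-0.002689)·(170) = 804.22 ft.
That is lower than the 804.7 ft at BH-02, so the point is downgradient.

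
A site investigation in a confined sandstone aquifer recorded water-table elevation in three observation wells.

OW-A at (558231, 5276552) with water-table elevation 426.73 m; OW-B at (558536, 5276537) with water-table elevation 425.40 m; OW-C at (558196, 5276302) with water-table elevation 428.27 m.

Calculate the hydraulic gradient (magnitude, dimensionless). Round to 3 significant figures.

Three-point gradient (reference OW-A): Δ to OW-B = (305, -15, -1.33), Δ to OW-C = (-35, -250, +1.54).
∂h/∂x = -0.004632, ∂h/∂y = -0.005512 (det = -76775).
|∇h| = √(-0.004632² + -0.005512²) = 0.0072

0.00720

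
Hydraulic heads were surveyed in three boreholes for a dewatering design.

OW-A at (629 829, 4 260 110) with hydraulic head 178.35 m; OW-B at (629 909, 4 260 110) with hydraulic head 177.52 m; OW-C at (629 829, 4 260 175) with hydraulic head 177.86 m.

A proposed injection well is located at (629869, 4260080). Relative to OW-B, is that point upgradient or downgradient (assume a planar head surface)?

∂h/∂x = (177.52 − 178.35) / (629909 − 629829) = -0.01037
∂h/∂y = (177.86 − 178.35) / (4260175 − 4260110) = -0.007538
Head at (629869, 4260080) = 178.35 + (-0.01037)·(40) + (-0.007538)·(-30) = 178.16 m.
That is higher than the 177.52 m at OW-B, so the point is upgradient.

upgradient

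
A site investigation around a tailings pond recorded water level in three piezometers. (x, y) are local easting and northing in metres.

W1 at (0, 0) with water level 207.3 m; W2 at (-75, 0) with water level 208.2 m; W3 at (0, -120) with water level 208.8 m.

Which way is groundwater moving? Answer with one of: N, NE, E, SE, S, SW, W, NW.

∂h/∂x = (208.2 − 207.3) / (-75 − 0) = -0.01200
∂h/∂y = (208.8 − 207.3) / (-120 − 0) = -0.01250
Flow = −∇h = (+0.01200 east, +0.01250 north), which points northeast.

NE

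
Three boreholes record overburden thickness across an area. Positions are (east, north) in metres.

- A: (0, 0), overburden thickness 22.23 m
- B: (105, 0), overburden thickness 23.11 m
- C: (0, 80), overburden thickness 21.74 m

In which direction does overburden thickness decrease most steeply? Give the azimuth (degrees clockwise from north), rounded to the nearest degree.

306°

∂d/∂x = (23.11 − 22.23) / (105 − 0) = +0.008381
∂d/∂y = (21.74 − 22.23) / (80 − 0) = -0.006125
Steepest decrease is along −∇f: components (-0.008381 E, +0.006125 N).
Azimuth = atan2(-0.008381, +0.006125) = 306.2° ≈ 306°.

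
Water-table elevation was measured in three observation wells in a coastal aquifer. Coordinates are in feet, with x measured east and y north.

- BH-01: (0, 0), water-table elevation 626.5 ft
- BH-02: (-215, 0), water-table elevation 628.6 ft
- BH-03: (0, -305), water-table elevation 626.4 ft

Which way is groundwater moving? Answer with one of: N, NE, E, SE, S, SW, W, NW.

∂h/∂x = (628.6 − 626.5) / (-215 − 0) = -0.009767
∂h/∂y = (626.4 − 626.5) / (-305 − 0) = +0.0003279
Flow = −∇h = (+0.009767 east, -0.0003279 north), which points east.

E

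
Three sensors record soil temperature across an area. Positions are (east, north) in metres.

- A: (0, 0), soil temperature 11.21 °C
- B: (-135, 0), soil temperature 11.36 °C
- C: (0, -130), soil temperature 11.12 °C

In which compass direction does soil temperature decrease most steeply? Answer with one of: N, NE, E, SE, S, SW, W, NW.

∂T/∂x = (11.36 − 11.21) / (-135 − 0) = -0.001111
∂T/∂y = (11.12 − 11.21) / (-130 − 0) = +0.0006923
Steepest decrease is along −∇f = (+0.001111 E, -0.0006923 N) → southeast.

SE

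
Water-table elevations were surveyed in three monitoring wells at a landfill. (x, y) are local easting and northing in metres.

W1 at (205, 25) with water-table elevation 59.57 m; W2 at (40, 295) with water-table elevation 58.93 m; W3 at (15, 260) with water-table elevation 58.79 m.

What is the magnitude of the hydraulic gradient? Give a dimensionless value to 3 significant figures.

Three-point gradient (reference W1): Δ to W2 = (-165, 270, -0.64), Δ to W3 = (-190, 235, -0.78).
∂h/∂x = +0.004806, ∂h/∂y = +0.0005669 (det = 12525).
|∇h| = √(0.004806² + 0.0005669²) = 0.004839

0.00484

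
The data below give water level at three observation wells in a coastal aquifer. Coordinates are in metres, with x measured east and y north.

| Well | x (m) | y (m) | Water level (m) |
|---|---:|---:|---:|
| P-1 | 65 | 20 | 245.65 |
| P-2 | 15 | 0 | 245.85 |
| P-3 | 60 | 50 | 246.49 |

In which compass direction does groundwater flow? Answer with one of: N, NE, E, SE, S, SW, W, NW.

SE

Differences from P-1: to P-2 (Δx, Δy, Δh) = (-50, -20, +0.20); to P-3 = (-5, 30, +0.84).
Determinant of the coordinate differences = (-50)·30 − (-5)·(-20) = -1600.
∂h/∂x = [(+0.20)·30 − (+0.84)·(-20)] / -1600 = -0.01425
∂h/∂y = [(-50)·(+0.84) − (-5)·(+0.20)] / -1600 = +0.02563
Flow = −∇h = (+0.01425 east, -0.02563 north), which points southeast.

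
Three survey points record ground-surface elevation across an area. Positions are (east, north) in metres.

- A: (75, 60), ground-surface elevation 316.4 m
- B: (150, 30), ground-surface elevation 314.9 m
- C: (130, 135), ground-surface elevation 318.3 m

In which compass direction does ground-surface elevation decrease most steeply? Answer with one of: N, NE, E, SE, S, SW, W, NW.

With z = a·x + b·y + c and A as origin, the differences give:
  75·a + (-30)·b = -1.5
  55·a + 75·b = +1.9
Eliminate b (×75 and ×(-30), subtract): 7275·a = -55.50 → a = ∂z/∂x = -0.007629
Back-substitute: b = ∂z/∂y = +0.03093.
Steepest decrease is along −∇f = (+0.007629 E, -0.03093 N) → south.

S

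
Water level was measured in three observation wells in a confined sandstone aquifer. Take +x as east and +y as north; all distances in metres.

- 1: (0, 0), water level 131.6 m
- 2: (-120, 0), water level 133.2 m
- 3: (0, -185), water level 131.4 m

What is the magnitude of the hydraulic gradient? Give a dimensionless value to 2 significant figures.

0.013

∂h/∂x = (133.2 − 131.6) / (-120 − 0) = -0.01333
∂h/∂y = (131.4 − 131.6) / (-185 − 0) = +0.001081
|∇h| = √(-0.01333² + 0.001081²) = 0.01337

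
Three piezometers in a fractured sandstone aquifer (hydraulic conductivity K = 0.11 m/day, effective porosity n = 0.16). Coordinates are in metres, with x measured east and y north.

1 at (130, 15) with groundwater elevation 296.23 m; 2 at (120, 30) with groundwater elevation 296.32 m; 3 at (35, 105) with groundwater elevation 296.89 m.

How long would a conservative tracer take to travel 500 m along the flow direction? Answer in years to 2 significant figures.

Differences from 1: to 2 (Δx, Δy, Δh) = (-10, 15, +0.09); to 3 = (-95, 90, +0.66).
Determinant of the coordinate differences = (-10)·90 − (-95)·15 = 525.
∂h/∂x = [(+0.09)·90 − (+0.66)·15] / 525 = -0.003429
∂h/∂y = [(-10)·(+0.66) − (-95)·(+0.09)] / 525 = +0.003714
|∇h| = √(-0.003429² + 0.003714²) = 0.005055
Seepage velocity v = K·i/n = 0.11 × 0.005055 / 0.16 = 0.003475 m/day.
t = 500 / 0.003475 = 1.439e+05 days = 394 years.

390 years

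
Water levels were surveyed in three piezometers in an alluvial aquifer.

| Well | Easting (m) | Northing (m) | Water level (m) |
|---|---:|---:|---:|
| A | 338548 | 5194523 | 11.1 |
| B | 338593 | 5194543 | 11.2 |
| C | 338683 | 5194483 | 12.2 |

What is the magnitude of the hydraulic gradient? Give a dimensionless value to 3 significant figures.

0.00987

Differences from A: to B (Δx, Δy, Δh) = (45, 20, +0.1); to C = (135, -40, +1.1).
Determinant of the coordinate differences = 45·(-40) − 135·20 = -4500.
∂h/∂x = [(+0.1)·(-40) − (+1.1)·20] / -4500 = +0.005778
∂h/∂y = [45·(+1.1) − 135·(+0.1)] / -4500 = -0.008000
|∇h| = √(0.005778² + -0.008000²) = 0.009868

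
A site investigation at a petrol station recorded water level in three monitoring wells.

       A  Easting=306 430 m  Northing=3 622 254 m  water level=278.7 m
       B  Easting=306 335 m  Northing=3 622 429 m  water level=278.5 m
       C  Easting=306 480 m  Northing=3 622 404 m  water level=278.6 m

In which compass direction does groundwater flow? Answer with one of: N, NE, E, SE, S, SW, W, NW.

Three-point gradient (reference A): Δ to B = (-95, 175, -0.2), Δ to C = (50, 150, -0.1).
∂h/∂x = +0.0005435, ∂h/∂y = -0.0008478 (det = -23000).
Flow = −∇h = (-0.0005435 east, +0.0008478 north), which points northwest.

NW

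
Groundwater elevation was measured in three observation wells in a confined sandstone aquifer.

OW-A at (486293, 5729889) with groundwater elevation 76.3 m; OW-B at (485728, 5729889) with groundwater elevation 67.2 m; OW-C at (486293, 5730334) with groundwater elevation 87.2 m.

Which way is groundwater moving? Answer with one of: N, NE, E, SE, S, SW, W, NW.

SW

∂h/∂x = (67.2 − 76.3) / (485728 − 486293) = +0.01611
∂h/∂y = (87.2 − 76.3) / (5730334 − 5729889) = +0.02449
Flow = −∇h = (-0.01611 east, -0.02449 north), which points southwest.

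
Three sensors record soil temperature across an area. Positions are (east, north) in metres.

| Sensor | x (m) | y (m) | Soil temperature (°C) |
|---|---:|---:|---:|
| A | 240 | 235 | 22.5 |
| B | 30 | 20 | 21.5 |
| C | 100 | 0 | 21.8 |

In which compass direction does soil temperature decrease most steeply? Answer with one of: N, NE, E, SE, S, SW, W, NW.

W

Differences from A: to B (Δx, Δy, Δh) = (-210, -215, -1.0); to C = (-140, -235, -0.7).
Solve a·Δx + b·Δy = ΔT: det = (-210)·(-235) − (-140)·(-215) = 19250.
∂T/∂x = [(-1.0)·(-235) − (-0.7)·(-215)] / 19250 = +0.004390
∂T/∂y = [(-210)·(-0.7) − (-140)·(-1.0)] / 19250 = +0.0003636
Steepest decrease is along −∇f = (-0.004390 E, -0.0003636 N) → west.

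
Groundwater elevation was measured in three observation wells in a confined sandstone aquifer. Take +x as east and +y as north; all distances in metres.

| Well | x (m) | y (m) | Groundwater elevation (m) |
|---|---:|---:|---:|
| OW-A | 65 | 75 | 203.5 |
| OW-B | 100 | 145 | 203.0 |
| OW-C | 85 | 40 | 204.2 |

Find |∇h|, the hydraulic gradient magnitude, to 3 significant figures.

0.0178

Taking OW-A as reference: OW-B−OW-A = (35, 70, -0.5); OW-C−OW-A = (20, -35, +0.7).
Determinant of the coordinate differences = 35·(-35) − 20·70 = -2625.
∂h/∂x = [(-0.5)·(-35) − (+0.7)·70] / -2625 = +0.01200
∂h/∂y = [35·(+0.7) − 20·(-0.5)] / -2625 = -0.01314
|∇h| = √(0.01200² + -0.01314²) = 0.01779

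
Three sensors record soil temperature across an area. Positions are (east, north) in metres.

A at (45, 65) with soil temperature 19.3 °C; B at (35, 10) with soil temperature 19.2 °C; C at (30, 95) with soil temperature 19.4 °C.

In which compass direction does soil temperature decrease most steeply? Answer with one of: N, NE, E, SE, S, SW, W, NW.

SE

With T = a·x + b·y + c and A as origin, the differences give:
  (-10)·a + (-55)·b = -0.1
  (-15)·a + 30·b = +0.1
Eliminate b (×30 and ×(-55), subtract): -1125·a = 2.50 → a = ∂T/∂x = -0.002222
Back-substitute: b = ∂T/∂y = +0.002222.
Steepest decrease is along −∇f = (+0.002222 E, -0.002222 N) → southeast.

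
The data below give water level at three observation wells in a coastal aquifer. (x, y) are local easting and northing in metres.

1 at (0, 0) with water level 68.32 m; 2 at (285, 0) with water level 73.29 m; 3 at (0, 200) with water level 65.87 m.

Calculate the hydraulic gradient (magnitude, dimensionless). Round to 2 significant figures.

0.021

∂h/∂x = (73.29 − 68.32) / (285 − 0) = +0.01744
∂h/∂y = (65.87 − 68.32) / (200 − 0) = -0.01225
|∇h| = √(0.01744² + -0.01225²) = 0.02131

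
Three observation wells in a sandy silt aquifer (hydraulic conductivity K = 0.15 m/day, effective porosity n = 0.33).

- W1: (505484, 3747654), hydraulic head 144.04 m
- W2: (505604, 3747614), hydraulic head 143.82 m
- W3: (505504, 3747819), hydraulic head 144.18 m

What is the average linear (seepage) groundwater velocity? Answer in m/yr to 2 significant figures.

0.30 m/yr

Taking W1 as reference: W2−W1 = (120, -40, -0.22); W3−W1 = (20, 165, +0.14).
Determinant of the coordinate differences = 120·165 − 20·(-40) = 20600.
∂h/∂x = [(-0.22)·165 − (+0.14)·(-40)] / 20600 = -0.001490
∂h/∂y = [120·(+0.14) − 20·(-0.22)] / 20600 = +0.001029
|∇h| = √(-0.001490² + 0.001029²) = 0.001811
Seepage velocity v = K·i/n = 0.15 × 0.001811 / 0.33 = 0.0008232 m/day = 0.3007 m/yr.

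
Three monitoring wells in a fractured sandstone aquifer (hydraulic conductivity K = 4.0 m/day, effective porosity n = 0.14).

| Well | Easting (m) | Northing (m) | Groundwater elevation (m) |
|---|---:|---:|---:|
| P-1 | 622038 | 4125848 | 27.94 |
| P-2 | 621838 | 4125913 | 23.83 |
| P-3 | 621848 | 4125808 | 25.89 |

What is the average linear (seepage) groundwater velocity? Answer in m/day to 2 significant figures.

With h = a·x + b·y + c and P-1 as origin, the differences give:
  (-200)·a + 65·b = -4.11
  (-190)·a + (-40)·b = -2.05
Eliminate b (×(-40) and ×65, subtract): 20350·a = 297.650 → a = ∂h/∂x = +0.01463
Back-substitute: b = ∂h/∂y = -0.01823.
|∇h| = √(0.01463² + -0.01823²) = 0.02337
Seepage velocity v = K·i/n = 4.0 × 0.02337 / 0.14 = 0.6677 m/day.

0.67 m/day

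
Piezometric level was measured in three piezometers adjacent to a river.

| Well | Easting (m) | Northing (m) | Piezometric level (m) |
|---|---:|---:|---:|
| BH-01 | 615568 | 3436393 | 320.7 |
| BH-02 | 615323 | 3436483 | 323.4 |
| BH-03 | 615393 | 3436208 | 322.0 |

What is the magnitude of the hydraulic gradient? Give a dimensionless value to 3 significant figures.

Taking BH-01 as reference: BH-02−BH-01 = (-245, 90, +2.7); BH-03−BH-01 = (-175, -185, +1.3).
Determinant of the coordinate differences = (-245)·(-185) − (-175)·90 = 61075.
∂h/∂x = [(+2.7)·(-185) − (+1.3)·90] / 61075 = -0.01009
∂h/∂y = [(-245)·(+1.3) − (-175)·(+2.7)] / 61075 = +0.002521
|∇h| = √(-0.01009² + 0.002521²) = 0.0104

0.0104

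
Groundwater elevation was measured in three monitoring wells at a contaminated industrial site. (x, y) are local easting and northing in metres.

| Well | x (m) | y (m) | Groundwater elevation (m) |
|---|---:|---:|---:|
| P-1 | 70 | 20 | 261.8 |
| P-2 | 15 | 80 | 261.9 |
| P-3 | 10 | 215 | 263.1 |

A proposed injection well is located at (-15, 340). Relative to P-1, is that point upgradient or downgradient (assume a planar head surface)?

Three-point gradient (reference P-1): Δ to P-2 = (-55, 60, +0.1), Δ to P-3 = (-60, 195, +1.3).
∂h/∂x = +0.008211, ∂h/∂y = +0.009193 (det = -7125).
Head at (-15, 340) = 261.8 + (+0.008211)·(-85) + (+0.009193)·(320) = 264.04 m.
That is higher than the 261.8 m at P-1, so the point is upgradient.

upgradient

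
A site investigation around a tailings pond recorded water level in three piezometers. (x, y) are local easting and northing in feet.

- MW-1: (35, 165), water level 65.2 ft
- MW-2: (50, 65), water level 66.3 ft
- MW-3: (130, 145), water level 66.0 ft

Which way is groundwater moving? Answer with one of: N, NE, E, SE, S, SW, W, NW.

NW

Three-point gradient (reference MW-1): Δ to MW-2 = (15, -100, +1.1), Δ to MW-3 = (95, -20, +0.8).
∂h/∂x = +0.006304, ∂h/∂y = -0.01005 (det = 9200).
Flow = −∇h = (-0.006304 east, +0.01005 north), which points northwest.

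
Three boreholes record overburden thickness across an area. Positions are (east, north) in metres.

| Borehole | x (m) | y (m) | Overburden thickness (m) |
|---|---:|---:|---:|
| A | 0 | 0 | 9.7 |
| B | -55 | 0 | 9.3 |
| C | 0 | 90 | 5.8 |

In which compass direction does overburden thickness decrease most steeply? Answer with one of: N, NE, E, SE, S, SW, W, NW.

∂d/∂x = (9.3 − 9.7) / (-55 − 0) = +0.007273
∂d/∂y = (5.8 − 9.7) / (90 − 0) = -0.04333
Steepest decrease is along −∇f = (-0.007273 E, +0.04333 N) → north.

N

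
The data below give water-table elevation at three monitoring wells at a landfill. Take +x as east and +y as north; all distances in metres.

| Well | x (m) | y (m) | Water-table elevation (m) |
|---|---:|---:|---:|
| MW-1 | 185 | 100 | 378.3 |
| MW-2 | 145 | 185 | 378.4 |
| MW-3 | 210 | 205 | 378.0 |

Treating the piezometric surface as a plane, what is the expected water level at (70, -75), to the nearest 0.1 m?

Differences from MW-1: to MW-2 (Δx, Δy, Δh) = (-40, 85, +0.1); to MW-3 = (25, 105, -0.3).
Determinant of the coordinate differences = (-40)·105 − 25·85 = -6325.
∂h/∂x = [(+0.1)·105 − (-0.3)·85] / -6325 = -0.005692
∂h/∂y = [(-40)·(-0.3) − 25·(+0.1)] / -6325 = -0.001502
h(70, -75) = 378.3 + (-0.005692)·(-115) + (-0.001502)·(-175) = 378.3 +0.655 +0.263 = 379.217 m.

379.2 m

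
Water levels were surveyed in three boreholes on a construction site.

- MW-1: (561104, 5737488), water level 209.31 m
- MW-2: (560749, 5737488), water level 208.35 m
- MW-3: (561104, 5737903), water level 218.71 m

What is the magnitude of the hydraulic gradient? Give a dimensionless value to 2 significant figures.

∂h/∂x = (208.35 − 209.31) / (560749 − 561104) = +0.002704
∂h/∂y = (218.71 − 209.31) / (5737903 − 5737488) = +0.02265
|∇h| = √(0.002704² + 0.02265²) = 0.02281

0.023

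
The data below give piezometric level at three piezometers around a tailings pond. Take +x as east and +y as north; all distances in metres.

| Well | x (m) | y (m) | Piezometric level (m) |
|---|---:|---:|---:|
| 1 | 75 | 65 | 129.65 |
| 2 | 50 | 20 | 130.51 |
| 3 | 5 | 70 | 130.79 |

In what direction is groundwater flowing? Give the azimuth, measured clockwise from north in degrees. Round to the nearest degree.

060°

Differences from 1: to 2 (Δx, Δy, Δh) = (-25, -45, +0.86); to 3 = (-70, 5, +1.14).
Determinant of the coordinate differences = (-25)·5 − (-70)·(-45) = -3275.
∂h/∂x = [(+0.86)·5 − (+1.14)·(-45)] / -3275 = -0.01698
∂h/∂y = [(-25)·(+1.14) − (-70)·(+0.86)] / -3275 = -0.009679
Flow direction (−∇h) has components (+0.01698 E, +0.009679 N).
Azimuth = atan2(E, N) = atan2(+0.01698, +0.009679) = 60.3° ≈ 060°.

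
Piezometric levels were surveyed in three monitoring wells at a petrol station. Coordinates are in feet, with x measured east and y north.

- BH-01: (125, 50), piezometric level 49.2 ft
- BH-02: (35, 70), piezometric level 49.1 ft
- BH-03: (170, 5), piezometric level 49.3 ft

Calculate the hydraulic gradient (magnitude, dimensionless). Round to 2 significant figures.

0.0016

With h = a·x + b·y + c and BH-01 as origin, the differences give:
  (-90)·a + 20·b = -0.1
  45·a + (-45)·b = +0.1
Eliminate b (×(-45) and ×20, subtract): 3150·a = 2.50 → a = ∂h/∂x = +0.0007937
Back-substitute: b = ∂h/∂y = -0.001429.
|∇h| = √(0.0007937² + -0.001429²) = 0.001635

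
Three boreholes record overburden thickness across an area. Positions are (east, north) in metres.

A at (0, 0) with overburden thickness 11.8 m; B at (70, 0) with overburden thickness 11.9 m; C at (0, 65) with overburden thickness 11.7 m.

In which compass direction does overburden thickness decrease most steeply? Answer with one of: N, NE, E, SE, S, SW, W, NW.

∂d/∂x = (11.9 − 11.8) / (70 − 0) = +0.001429
∂d/∂y = (11.7 − 11.8) / (65 − 0) = -0.001538
Steepest decrease is along −∇f = (-0.001429 E, +0.001538 N) → northwest.

NW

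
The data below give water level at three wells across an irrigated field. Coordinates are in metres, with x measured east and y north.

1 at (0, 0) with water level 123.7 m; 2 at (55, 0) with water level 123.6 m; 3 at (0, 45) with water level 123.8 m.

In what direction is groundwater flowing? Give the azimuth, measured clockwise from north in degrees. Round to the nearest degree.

141°

∂h/∂x = (123.6 − 123.7) / (55 − 0) = -0.001818
∂h/∂y = (123.8 − 123.7) / (45 − 0) = +0.002222
Flow direction (−∇h) has components (+0.001818 E, -0.002222 N).
Azimuth = atan2(E, N) = atan2(+0.001818, -0.002222) = 140.7° ≈ 141°.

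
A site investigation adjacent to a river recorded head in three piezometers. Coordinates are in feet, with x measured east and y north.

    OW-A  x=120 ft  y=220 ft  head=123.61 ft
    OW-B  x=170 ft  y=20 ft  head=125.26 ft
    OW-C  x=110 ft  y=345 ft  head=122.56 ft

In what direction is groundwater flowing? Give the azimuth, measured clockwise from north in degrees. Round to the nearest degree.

Taking OW-A as reference: OW-B−OW-A = (50, -200, +1.65); OW-C−OW-A = (-10, 125, -1.05).
Determinant of the coordinate differences = 50·125 − (-10)·(-200) = 4250.
∂h/∂x = [(+1.65)·125 − (-1.05)·(-200)] / 4250 = -0.0008824
∂h/∂y = [50·(-1.05) − (-10)·(+1.65)] / 4250 = -0.008471
Flow direction (−∇h) has components (+0.0008824 E, +0.008471 N).
Azimuth = atan2(E, N) = atan2(+0.0008824, +0.008471) = 5.9° ≈ 006°.

006°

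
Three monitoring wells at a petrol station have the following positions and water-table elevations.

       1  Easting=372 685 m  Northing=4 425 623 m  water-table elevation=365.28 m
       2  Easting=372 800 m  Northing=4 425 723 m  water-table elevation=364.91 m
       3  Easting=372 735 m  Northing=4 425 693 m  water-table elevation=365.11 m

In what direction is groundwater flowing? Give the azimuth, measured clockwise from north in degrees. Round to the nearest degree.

With h = a·x + b·y + c and 1 as origin, the differences give:
  115·a + 100·b = -0.37
  50·a + 70·b = -0.17
Eliminate b (×70 and ×100, subtract): 3050·a = -8.900 → a = ∂h/∂x = -0.002918
Back-substitute: b = ∂h/∂y = -0.0003443.
Flow direction (−∇h) has components (+0.002918 E, +0.0003443 N).
Azimuth = atan2(E, N) = atan2(+0.002918, +0.0003443) = 83.3° ≈ 083°.

083°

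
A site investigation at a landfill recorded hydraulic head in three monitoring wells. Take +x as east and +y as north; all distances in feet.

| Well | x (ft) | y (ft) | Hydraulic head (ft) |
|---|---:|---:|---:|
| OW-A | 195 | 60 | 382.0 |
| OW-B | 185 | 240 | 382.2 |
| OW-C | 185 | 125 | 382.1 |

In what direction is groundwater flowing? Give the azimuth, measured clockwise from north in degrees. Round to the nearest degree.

101°

Three-point gradient (reference OW-A): Δ to OW-B = (-10, 180, +0.2), Δ to OW-C = (-10, 65, +0.1).
∂h/∂x = -0.004348, ∂h/∂y = +0.0008696 (det = 1150).
Flow direction (−∇h) has components (+0.004348 E, -0.0008696 N).
Azimuth = atan2(E, N) = atan2(+0.004348, -0.0008696) = 101.3° ≈ 101°.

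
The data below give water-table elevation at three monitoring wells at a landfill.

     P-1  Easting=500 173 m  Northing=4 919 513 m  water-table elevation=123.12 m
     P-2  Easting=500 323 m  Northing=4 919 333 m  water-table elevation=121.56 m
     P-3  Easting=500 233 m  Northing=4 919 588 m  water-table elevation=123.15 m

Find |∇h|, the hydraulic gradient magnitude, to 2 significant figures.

0.0067

Taking P-1 as reference: P-2−P-1 = (150, -180, -1.56); P-3−P-1 = (60, 75, +0.03).
Solve a·Δx + b·Δy = Δh: det = 150·75 − 60·(-180) = 22050.
∂h/∂x = [(-1.56)·75 − (+0.03)·(-180)] / 22050 = -0.005061
∂h/∂y = [150·(+0.03) − 60·(-1.56)] / 22050 = +0.004449
|∇h| = √(-0.005061² + 0.004449²) = 0.006738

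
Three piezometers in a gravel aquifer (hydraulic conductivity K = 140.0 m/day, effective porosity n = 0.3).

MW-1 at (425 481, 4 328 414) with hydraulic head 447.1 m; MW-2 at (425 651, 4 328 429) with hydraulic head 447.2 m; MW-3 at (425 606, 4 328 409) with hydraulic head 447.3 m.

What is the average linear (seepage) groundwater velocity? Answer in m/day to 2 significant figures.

Taking MW-1 as reference: MW-2−MW-1 = (170, 15, +0.1); MW-3−MW-1 = (125, -5, +0.2).
Solve a·Δx + b·Δy = Δh: det = 170·(-5) − 125·15 = -2725.
∂h/∂x = [(+0.1)·(-5) − (+0.2)·15] / -2725 = +0.001284
∂h/∂y = [170·(+0.2) − 125·(+0.1)] / -2725 = -0.007890
|∇h| = √(0.001284² + -0.007890²) = 0.007994
Seepage velocity v = K·i/n = 140.0 × 0.007994 / 0.3 = 3.731 m/day.

3.7 m/day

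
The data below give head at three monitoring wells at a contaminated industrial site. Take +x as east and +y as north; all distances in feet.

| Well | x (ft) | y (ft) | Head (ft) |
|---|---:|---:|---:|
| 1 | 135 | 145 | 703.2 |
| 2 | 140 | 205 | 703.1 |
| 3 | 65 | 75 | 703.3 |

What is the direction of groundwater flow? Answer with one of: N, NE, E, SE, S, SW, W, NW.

N

Differences from 1: to 2 (Δx, Δy, Δh) = (5, 60, -0.1); to 3 = (-70, -70, +0.1).
Determinant of the coordinate differences = 5·(-70) − (-70)·60 = 3850.
∂h/∂x = [(-0.1)·(-70) − (+0.1)·60] / 3850 = +0.0002597
∂h/∂y = [5·(+0.1) − (-70)·(-0.1)] / 3850 = -0.001688
Flow = −∇h = (-0.0002597 east, +0.001688 north), which points north.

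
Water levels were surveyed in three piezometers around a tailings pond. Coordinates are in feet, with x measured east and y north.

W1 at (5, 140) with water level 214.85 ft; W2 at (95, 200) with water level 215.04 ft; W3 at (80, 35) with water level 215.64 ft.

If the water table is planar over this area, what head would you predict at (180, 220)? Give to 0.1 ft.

Taking W1 as reference: W2−W1 = (90, 60, +0.19); W3−W1 = (75, -105, +0.79).
Solve a·Δx + b·Δy = Δh: det = 90·(-105) − 75·60 = -13950.
∂h/∂x = [(+0.19)·(-105) − (+0.79)·60] / -13950 = +0.004828
∂h/∂y = [90·(+0.79) − 75·(+0.19)] / -13950 = -0.004075
h(180, 220) = 214.85 + (+0.004828)·(175) + (-0.004075)·(80) = 214.85 +0.845 -0.326 = 215.369 ft.

215.4 ft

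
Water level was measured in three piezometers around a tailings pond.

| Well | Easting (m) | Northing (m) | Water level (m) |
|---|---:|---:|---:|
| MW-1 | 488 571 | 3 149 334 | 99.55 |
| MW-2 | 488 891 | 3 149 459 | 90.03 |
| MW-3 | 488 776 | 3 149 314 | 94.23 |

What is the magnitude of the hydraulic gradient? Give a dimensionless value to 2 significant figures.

With h = a·x + b·y + c and MW-1 as origin, the differences give:
  320·a + 125·b = -9.52
  205·a + (-20)·b = -5.32
Eliminate b (×(-20) and ×125, subtract): -32025·a = 855.400 → a = ∂h/∂x = -0.02671
Back-substitute: b = ∂h/∂y = -0.007781.
|∇h| = √(-0.02671² + -0.007781²) = 0.02782

0.028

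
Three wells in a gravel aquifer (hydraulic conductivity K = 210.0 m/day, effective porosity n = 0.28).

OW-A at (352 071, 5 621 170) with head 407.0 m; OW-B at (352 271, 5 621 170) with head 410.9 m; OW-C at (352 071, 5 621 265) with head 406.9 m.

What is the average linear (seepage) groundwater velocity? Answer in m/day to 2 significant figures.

15 m/day

∂h/∂x = (410.9 − 407.0) / (352271 − 352071) = +0.01950
∂h/∂y = (406.9 − 407.0) / (5621265 − 5621170) = -0.001053
|∇h| = √(0.01950² + -0.001053²) = 0.01953
Seepage velocity v = K·i/n = 210.0 × 0.01953 / 0.28 = 14.65 m/day.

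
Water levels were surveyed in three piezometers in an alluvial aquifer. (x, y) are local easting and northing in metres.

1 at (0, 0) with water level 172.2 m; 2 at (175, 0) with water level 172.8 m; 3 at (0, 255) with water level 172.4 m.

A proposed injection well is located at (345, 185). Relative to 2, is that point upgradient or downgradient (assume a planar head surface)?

∂h/∂x = (172.8 − 172.2) / (175 − 0) = +0.003429
∂h/∂y = (172.4 − 172.2) / (255 − 0) = +0.0007843
Head at (345, 185) = 172.2 + (+0.003429)·(345) + (+0.0007843)·(185) = 173.53 m.
That is higher than the 172.8 m at 2, so the point is upgradient.

upgradient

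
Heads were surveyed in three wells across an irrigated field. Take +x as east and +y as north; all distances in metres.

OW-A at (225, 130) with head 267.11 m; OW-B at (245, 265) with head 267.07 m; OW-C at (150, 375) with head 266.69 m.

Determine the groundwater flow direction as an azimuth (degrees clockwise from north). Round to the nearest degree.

284°

Three-point gradient (reference OW-A): Δ to OW-B = (20, 135, -0.04), Δ to OW-C = (-75, 245, -0.42).
∂h/∂x = +0.003121, ∂h/∂y = -0.0007587 (det = 15025).
Flow direction (−∇h) has components (-0.003121 E, +0.0007587 N).
Azimuth = atan2(E, N) = atan2(-0.003121, +0.0007587) = 283.7° ≈ 284°.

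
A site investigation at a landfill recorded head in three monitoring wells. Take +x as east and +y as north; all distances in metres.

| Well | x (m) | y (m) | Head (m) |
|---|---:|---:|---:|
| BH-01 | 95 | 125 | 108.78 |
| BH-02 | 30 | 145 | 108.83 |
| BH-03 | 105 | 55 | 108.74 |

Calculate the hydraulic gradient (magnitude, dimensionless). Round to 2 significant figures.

0.00079

Taking BH-01 as reference: BH-02−BH-01 = (-65, 20, +0.05); BH-03−BH-01 = (10, -70, -0.04).
Determinant of the coordinate differences = (-65)·(-70) − 10·20 = 4350.
∂h/∂x = [(+0.05)·(-70) − (-0.04)·20] / 4350 = -0.0006207
∂h/∂y = [(-65)·(-0.04) − 10·(+0.05)] / 4350 = +0.0004828
|∇h| = √(-0.0006207² + 0.0004828²) = 0.0007864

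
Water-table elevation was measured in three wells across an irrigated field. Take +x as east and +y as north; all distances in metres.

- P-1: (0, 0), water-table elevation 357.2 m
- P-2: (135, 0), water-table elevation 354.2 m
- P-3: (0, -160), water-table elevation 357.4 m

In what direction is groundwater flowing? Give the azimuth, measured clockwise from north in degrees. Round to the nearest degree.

∂h/∂x = (354.2 − 357.2) / (135 − 0) = -0.02222
∂h/∂y = (357.4 − 357.2) / (-160 − 0) = -0.001250
Flow direction (−∇h) has components (+0.02222 E, +0.001250 N).
Azimuth = atan2(E, N) = atan2(+0.02222, +0.001250) = 86.8° ≈ 087°.

087°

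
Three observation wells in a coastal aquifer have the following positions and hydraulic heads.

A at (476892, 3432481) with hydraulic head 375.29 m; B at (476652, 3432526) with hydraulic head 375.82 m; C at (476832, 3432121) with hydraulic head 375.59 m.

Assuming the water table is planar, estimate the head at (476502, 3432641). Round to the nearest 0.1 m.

Taking A as reference: B−A = (-240, 45, +0.53); C−A = (-60, -360, +0.30).
Solve a·Δx + b·Δy = Δh: det = (-240)·(-360) − (-60)·45 = 89100.
∂h/∂x = [(+0.53)·(-360) − (+0.30)·45] / 89100 = -0.002293
∂h/∂y = [(-240)·(+0.30) − (-60)·(+0.53)] / 89100 = -0.0004512
h(476502, 3432641) = 375.29 + (-0.002293)·(-390) + (-0.0004512)·(160) = 375.29 +0.894 -0.072 = 376.112 m.

376.1 m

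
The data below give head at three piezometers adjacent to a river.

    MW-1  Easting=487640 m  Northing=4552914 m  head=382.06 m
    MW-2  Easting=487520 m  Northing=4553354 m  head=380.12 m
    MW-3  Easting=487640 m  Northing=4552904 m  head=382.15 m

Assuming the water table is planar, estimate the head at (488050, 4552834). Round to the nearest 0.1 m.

Differences from MW-1: to MW-2 (Δx, Δy, Δh) = (-120, 440, -1.94); to MW-3 = (0, -10, +0.09).
Determinant of the coordinate differences = (-120)·(-10) − 0·440 = 1200.
∂h/∂x = [(-1.94)·(-10) − (+0.09)·440] / 1200 = -0.01683
∂h/∂y = [(-120)·(+0.09) − 0·(-1.94)] / 1200 = -0.009000
h(488050, 4552834) = 382.06 + (-0.01683)·(410) + (-0.009000)·(-80) = 382.06 -6.902 +0.720 = 375.878 m.

375.9 m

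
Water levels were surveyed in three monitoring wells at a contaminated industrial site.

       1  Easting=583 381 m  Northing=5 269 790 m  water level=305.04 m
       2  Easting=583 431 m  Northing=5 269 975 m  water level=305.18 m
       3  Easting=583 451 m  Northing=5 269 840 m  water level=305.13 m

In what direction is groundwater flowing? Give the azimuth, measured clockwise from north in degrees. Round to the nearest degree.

With h = a·x + b·y + c and 1 as origin, the differences give:
  50·a + 185·b = +0.14
  70·a + 50·b = +0.09
Eliminate b (×50 and ×185, subtract): -10450·a = -9.650 → a = ∂h/∂x = +0.0009234
Back-substitute: b = ∂h/∂y = +0.0005072.
Flow direction (−∇h) has components (-0.0009234 E, -0.0005072 N).
Azimuth = atan2(E, N) = atan2(-0.0009234, -0.0005072) = 241.2° ≈ 241°.

241°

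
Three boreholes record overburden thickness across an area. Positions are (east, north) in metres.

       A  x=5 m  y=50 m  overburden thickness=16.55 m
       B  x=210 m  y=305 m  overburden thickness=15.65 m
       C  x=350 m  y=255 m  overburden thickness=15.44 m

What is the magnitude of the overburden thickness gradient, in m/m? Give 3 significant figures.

0.00280 m/m

With d = a·x + b·y + c and A as origin, the differences give:
  205·a + 255·b = -0.90
  345·a + 205·b = -1.11
Eliminate b (×205 and ×255, subtract): -45950·a = 98.550 → a = ∂d/∂x = -0.002145
Back-substitute: b = ∂d/∂y = -0.001805.
|∇f| = √(-0.002145² + -0.001805²) = 0.002803 m/m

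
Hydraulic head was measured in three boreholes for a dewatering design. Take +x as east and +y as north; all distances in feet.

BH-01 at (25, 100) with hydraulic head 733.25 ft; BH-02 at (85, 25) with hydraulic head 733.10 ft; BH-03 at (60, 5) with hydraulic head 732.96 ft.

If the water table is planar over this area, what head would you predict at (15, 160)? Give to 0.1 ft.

733.5 ft

Taking BH-01 as reference: BH-02−BH-01 = (60, -75, -0.15); BH-03−BH-01 = (35, -95, -0.29).
Determinant of the coordinate differences = 60·(-95) − 35·(-75) = -3075.
∂h/∂x = [(-0.15)·(-95) − (-0.29)·(-75)] / -3075 = +0.002439
∂h/∂y = [60·(-0.29) − 35·(-0.15)] / -3075 = +0.003951
h(15, 160) = 733.25 + (+0.002439)·(-10) + (+0.003951)·(60) = 733.25 -0.024 +0.237 = 733.463 ft.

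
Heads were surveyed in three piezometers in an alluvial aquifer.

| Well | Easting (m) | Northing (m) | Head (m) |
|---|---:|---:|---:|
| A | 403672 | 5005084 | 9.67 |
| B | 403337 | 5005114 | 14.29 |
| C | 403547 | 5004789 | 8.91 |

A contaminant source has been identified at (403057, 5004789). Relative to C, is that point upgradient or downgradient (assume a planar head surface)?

Taking A as reference: B−A = (-335, 30, +4.62); C−A = (-125, -295, -0.76).
Determinant of the coordinate differences = (-335)·(-295) − (-125)·30 = 102575.
∂h/∂x = [(+4.62)·(-295) − (-0.76)·30] / 102575 = -0.01306
∂h/∂y = [(-335)·(-0.76) − (-125)·(+4.62)] / 102575 = +0.008112
Head at (403057, 5004789) = 9.67 + (-0.01306)·(-615) + (+0.008112)·(-295) = 15.31 m.
That is higher than the 8.91 m at C, so the point is upgradient.

upgradient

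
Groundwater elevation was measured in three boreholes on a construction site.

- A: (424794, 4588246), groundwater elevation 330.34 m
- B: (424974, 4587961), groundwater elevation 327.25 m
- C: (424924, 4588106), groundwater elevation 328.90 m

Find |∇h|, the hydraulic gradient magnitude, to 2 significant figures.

Differences from A: to B (Δx, Δy, Δh) = (180, -285, -3.09); to C = (130, -140, -1.44).
Solve a·Δx + b·Δy = Δh: det = 180·(-140) − 130·(-285) = 11850.
∂h/∂x = [(-3.09)·(-140) − (-1.44)·(-285)] / 11850 = +0.001873
∂h/∂y = [180·(-1.44) − 130·(-3.09)] / 11850 = +0.01203
|∇h| = √(0.001873² + 0.01203²) = 0.01217

0.012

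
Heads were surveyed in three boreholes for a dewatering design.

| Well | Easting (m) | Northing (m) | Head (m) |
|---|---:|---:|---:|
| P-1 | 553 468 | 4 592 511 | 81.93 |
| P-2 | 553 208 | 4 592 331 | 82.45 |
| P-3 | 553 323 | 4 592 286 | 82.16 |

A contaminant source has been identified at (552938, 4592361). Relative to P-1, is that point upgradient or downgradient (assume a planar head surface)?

Taking P-1 as reference: P-2−P-1 = (-260, -180, +0.52); P-3−P-1 = (-145, -225, +0.23).
Solve a·Δx + b·Δy = Δh: det = (-260)·(-225) − (-145)·(-180) = 32400.
∂h/∂x = [(+0.52)·(-225) − (+0.23)·(-180)] / 32400 = -0.002333
∂h/∂y = [(-260)·(+0.23) − (-145)·(+0.52)] / 32400 = +0.0004815
Head at (552938, 4592361) = 81.93 + (-0.002333)·(-530) + (+0.0004815)·(-150) = 83.09 m.
That is higher than the 81.93 m at P-1, so the point is upgradient.

upgradient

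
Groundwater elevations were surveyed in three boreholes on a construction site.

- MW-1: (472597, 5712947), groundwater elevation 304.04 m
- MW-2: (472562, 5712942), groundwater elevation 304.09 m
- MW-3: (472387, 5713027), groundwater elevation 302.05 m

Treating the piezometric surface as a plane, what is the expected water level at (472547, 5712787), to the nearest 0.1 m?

With h = a·x + b·y + c and MW-1 as origin, the differences give:
  (-35)·a + (-5)·b = +0.05
  (-210)·a + 80·b = -1.99
Eliminate b (×80 and ×(-5), subtract): -3850·a = -5.950 → a = ∂h/∂x = +0.001545
Back-substitute: b = ∂h/∂y = -0.02082.
h(472547, 5712787) = 304.04 + (+0.001545)·(-50) + (-0.02082)·(-160) = 304.04 -0.077 +3.331 = 307.294 m.

307.3 m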